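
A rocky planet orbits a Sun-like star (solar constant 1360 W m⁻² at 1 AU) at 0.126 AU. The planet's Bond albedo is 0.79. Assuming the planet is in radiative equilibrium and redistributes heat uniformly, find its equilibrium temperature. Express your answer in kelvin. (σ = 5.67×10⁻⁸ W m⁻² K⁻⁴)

T_eq ≈ 531 K

Flux at 0.126 AU: S = 1360/0.126² = 8.57×10⁴ W m⁻².
Energy balance: absorbed = emitted ⇒ πR²·S(1−A) = 4πR²·σT_eq⁴, so T_eq⁴ = S(1−A)/(4σ).
T_eq = [8.57×10⁴ × 0.21 / (4 × 5.67×10⁻⁸)]^(1/4) = (7.93×10¹⁰)^(1/4) = 531 K.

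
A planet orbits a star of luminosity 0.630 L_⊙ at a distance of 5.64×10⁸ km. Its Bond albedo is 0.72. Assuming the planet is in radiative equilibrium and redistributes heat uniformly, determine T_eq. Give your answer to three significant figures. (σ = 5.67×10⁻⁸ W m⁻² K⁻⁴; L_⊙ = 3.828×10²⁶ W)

T_eq ≈ 92.9 K

d = 5.64×10⁸ km = 5.64×10¹¹ m.
L = 0.630 × 3.828×10²⁶ = 2.41×10²⁶ W.
Flux: S = L/(4πd²) = 2.41×10²⁶/(4π×(5.64×10¹¹)²) = 60.3 W m⁻².
Energy balance: absorbed = emitted ⇒ πR²·S(1−A) = 4πR²·σT_eq⁴, so T_eq⁴ = S(1−A)/(4σ).
T_eq = [60.3 × 0.28 / (4 × 5.67×10⁻⁸)]^(1/4) = (7.45×10⁷)^(1/4) = 92.9 K.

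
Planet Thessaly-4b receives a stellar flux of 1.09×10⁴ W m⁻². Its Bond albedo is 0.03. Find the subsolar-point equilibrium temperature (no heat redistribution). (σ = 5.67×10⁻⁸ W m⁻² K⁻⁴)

At the subsolar point the surface absorbs S(1−A) and emits σT⁴ per unit area — no factor of 4, since only the local patch is in balance.
T = [1.09×10⁴ × 0.97 / 5.67×10⁻⁸]^(1/4) = (1.86×10¹¹)^(1/4) = 657 K.

T_ss ≈ 657 K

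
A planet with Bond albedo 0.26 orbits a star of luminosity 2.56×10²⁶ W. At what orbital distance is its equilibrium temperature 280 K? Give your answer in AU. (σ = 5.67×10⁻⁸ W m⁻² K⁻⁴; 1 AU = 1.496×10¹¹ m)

From T_eq⁴ = L(1−A)/(16πσd²): d = √[L(1−A)/(16πσT_eq⁴)].
d = √[2.56×10²⁶ × 0.74 / (16π × 5.67×10⁻⁸ × (280)⁴)] = 1.04×10¹¹ m = 0.695 AU.

d ≈ 0.695 AU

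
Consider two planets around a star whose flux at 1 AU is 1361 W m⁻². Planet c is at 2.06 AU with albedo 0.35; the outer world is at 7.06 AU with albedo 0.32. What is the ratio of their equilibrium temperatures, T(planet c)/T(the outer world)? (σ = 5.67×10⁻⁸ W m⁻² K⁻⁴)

T₁/T₂ ≈ 1.831

T_eq = [S₀(1−A)/(4σd²)]^(1/4), so T ∝ (1−A)^(1/4) / √d.
T₁ = [1361×0.65/(4×5.67×10⁻⁸×2.06²)]^(1/4) = 174.12 K.
T₂ = [1361×0.68/(4×5.67×10⁻⁸×7.06²)]^(1/4) = 95.12 K.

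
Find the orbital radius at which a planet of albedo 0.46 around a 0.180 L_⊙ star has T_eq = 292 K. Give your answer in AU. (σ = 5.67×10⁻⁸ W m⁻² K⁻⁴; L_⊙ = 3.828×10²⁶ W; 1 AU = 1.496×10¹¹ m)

d ≈ 0.283 AU

L = 0.180 × 3.828×10²⁶ = 6.89×10²⁵ W.
From T_eq⁴ = L(1−A)/(16πσd²): d = √[L(1−A)/(16πσT_eq⁴)].
d = √[6.89×10²⁵ × 0.54 / (16π × 5.67×10⁻⁸ × (292)⁴)] = 4.24×10¹⁰ m = 0.283 AU.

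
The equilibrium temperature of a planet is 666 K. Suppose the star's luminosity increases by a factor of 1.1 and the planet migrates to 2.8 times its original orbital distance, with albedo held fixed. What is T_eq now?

T_eq ∝ L^(1/4) · d^(−1/2).
T′ = 666 × 1.1^(1/4) / 2.8^(1/2) = 408 K.

T_eq ≈ 408 K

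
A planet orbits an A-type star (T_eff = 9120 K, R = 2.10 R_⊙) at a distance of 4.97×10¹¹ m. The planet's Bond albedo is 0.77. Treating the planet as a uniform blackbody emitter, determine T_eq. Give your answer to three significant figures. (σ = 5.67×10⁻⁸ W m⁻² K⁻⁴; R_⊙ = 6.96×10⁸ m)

T_eq ≈ 242 K

R_⋆ = 2.10 × 6.96×10⁸ = 1.46×10⁹ m.
L = 4πR_⋆²σT_⋆⁴ = 4π(1.46×10⁹)² × 5.67×10⁻⁸ × (9120)⁴ = 1.05×10²⁸ W.
S = L/(4πd²) = 3390 W m⁻².
Energy balance: absorbed = emitted ⇒ πR²·S(1−A) = 4πR²·σT_eq⁴, so T_eq⁴ = S(1−A)/(4σ).
T_eq = [3390 × 0.23 / (4 × 5.67×10⁻⁸)]^(1/4) = (3.44×10⁹)^(1/4) = 242 K.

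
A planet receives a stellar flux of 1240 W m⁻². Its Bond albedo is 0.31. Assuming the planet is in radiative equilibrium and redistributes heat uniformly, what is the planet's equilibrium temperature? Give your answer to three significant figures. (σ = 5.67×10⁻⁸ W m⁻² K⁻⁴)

T_eq ≈ 248 K

Energy balance: absorbed = emitted ⇒ πR²·S(1−A) = 4πR²·σT_eq⁴, so T_eq⁴ = S(1−A)/(4σ).
T_eq = [1240 × 0.69 / (4 × 5.67×10⁻⁸)]^(1/4) = (3.77×10⁹)^(1/4) = 248 K.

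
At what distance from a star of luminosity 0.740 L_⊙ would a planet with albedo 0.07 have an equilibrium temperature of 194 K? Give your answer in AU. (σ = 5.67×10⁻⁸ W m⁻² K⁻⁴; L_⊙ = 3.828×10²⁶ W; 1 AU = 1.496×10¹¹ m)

d ≈ 1.71 AU

L = 0.740 × 3.828×10²⁶ = 2.83×10²⁶ W.
From T_eq⁴ = L(1−A)/(16πσd²): d = √[L(1−A)/(16πσT_eq⁴)].
d = √[2.83×10²⁶ × 0.93 / (16π × 5.67×10⁻⁸ × (194)⁴)] = 2.55×10¹¹ m = 1.71 AU.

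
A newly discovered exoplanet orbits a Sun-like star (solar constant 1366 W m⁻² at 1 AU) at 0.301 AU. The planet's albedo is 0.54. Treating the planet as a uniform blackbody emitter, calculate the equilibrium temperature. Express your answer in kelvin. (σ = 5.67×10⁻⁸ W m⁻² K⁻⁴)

T_eq ≈ 418 K

Flux at 0.301 AU: S = 1366/0.301² = 1.51×10⁴ W m⁻².
Energy balance: absorbed = emitted ⇒ πR²·S(1−A) = 4πR²·σT_eq⁴, so T_eq⁴ = S(1−A)/(4σ).
T_eq = [1.51×10⁴ × 0.46 / (4 × 5.67×10⁻⁸)]^(1/4) = (3.06×10¹⁰)^(1/4) = 418 K.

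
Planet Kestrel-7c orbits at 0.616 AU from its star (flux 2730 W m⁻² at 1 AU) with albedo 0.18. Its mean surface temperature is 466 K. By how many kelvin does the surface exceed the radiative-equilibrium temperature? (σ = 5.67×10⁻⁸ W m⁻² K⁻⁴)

S = 2730/0.616² = 7195 W m⁻².
T_eq = [S(1−A)/(4σ)]^(1/4) = [7195×0.82/(4×5.67×10⁻⁸)]^(1/4) = 401.6 K.
ΔT = T_surf − T_eq = 466 − 401.6.

ΔT ≈ 64.4 K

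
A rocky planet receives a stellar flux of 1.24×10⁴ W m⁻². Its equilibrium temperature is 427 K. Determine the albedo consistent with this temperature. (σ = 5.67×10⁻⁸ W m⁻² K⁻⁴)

A ≈ 0.39

From T_eq⁴ = S(1−A)/(4σ): 1−A = 4σT_eq⁴/S.
1−A = 4 × 5.67×10⁻⁸ × (427)⁴ / 1.24×10⁴ = 0.608.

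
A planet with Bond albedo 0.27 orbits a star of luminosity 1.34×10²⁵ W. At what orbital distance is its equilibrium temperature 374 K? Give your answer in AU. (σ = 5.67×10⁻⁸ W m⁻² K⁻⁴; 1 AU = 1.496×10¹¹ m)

d ≈ 0.0885 AU

From T_eq⁴ = L(1−A)/(16πσd²): d = √[L(1−A)/(16πσT_eq⁴)].
d = √[1.34×10²⁵ × 0.73 / (16π × 5.67×10⁻⁸ × (374)⁴)] = 1.32×10¹⁰ m = 0.0885 AU.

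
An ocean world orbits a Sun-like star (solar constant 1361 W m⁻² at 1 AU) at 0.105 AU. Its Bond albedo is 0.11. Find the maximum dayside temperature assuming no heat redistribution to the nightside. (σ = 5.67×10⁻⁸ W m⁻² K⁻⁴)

Flux at 0.105 AU: S = 1361/0.105² = 1.23×10⁵ W m⁻².
With no redistribution each surface element balances locally: S(1−A) = σT⁴.
T = [1.23×10⁵ × 0.89 / 5.67×10⁻⁸]^(1/4) = (1.94×10¹²)^(1/4) = 1180 K.

T_ss ≈ 1180 K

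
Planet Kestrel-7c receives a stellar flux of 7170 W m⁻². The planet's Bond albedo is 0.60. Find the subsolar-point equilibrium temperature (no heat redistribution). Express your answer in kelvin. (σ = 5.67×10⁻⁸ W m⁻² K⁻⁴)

T_ss ≈ 474 K

At the subsolar point the surface absorbs S(1−A) and emits σT⁴ per unit area — no factor of 4, since only the local patch is in balance.
T = [7170 × 0.40 / 5.67×10⁻⁸]^(1/4) = (5.06×10¹⁰)^(1/4) = 474 K.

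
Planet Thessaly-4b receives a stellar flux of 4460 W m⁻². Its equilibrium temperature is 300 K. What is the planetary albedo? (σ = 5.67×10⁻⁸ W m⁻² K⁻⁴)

A ≈ 0.59

From T_eq⁴ = S(1−A)/(4σ): 1−A = 4σT_eq⁴/S.
1−A = 4 × 5.67×10⁻⁸ × (300)⁴ / 4460 = 0.412.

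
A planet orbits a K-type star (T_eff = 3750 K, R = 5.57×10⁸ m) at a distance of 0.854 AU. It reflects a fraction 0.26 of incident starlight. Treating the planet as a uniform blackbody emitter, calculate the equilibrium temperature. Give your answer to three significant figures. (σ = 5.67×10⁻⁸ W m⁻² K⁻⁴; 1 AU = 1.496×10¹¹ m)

d = 0.854 AU = 1.28×10¹¹ m.
L = 4πR_⋆²σT_⋆⁴ = 4π(5.57×10⁸)² × 5.67×10⁻⁸ × (3750)⁴ = 4.37×10²⁵ W.
S = L/(4πd²) = 213 W m⁻².
Energy balance: absorbed = emitted ⇒ πR²·S(1−A) = 4πR²·σT_eq⁴, so T_eq⁴ = S(1−A)/(4σ).
T_eq = [213 × 0.74 / (4 × 5.67×10⁻⁸)]^(1/4) = (6.95×10⁸)^(1/4) = 162 K.

T_eq ≈ 162 K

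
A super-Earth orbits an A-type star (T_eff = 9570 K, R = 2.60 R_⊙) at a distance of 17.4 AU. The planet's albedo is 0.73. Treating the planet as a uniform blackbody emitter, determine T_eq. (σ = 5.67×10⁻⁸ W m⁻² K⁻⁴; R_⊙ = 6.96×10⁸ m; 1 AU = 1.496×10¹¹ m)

R_⋆ = 2.60 × 6.96×10⁸ = 1.81×10⁹ m.
d = 17.4 AU = 2.60×10¹² m.
L = 4πR_⋆²σT_⋆⁴ = 4π(1.81×10⁹)² × 5.67×10⁻⁸ × (9570)⁴ = 1.96×10²⁸ W.
S = L/(4πd²) = 230 W m⁻².
Energy balance: absorbed = emitted ⇒ πR²·S(1−A) = 4πR²·σT_eq⁴, so T_eq⁴ = S(1−A)/(4σ).
T_eq = [230 × 0.27 / (4 × 5.67×10⁻⁸)]^(1/4) = (2.74×10⁸)^(1/4) = 129 K.

T_eq ≈ 129 K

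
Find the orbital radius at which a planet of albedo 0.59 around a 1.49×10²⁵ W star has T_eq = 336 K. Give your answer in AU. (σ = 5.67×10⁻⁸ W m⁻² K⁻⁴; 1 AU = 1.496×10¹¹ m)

d ≈ 0.0867 AU

From T_eq⁴ = L(1−A)/(16πσd²): d = √[L(1−A)/(16πσT_eq⁴)].
d = √[1.49×10²⁵ × 0.41 / (16π × 5.67×10⁻⁸ × (336)⁴)] = 1.30×10¹⁰ m = 0.0867 AU.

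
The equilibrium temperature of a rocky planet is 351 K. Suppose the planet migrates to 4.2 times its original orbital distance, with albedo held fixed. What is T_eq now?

T_eq ∝ L^(1/4) · d^(−1/2).
T′ = 351 / 4.2^(1/2) = 171 K.

T_eq ≈ 171 K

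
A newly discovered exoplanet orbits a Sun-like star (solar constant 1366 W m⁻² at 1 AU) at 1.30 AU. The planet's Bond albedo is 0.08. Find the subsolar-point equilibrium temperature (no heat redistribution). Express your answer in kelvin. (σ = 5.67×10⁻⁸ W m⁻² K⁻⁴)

Flux at 1.30 AU: S = 1366/1.30² = 808 W m⁻².
At the subsolar point the surface absorbs S(1−A) and emits σT⁴ per unit area — no factor of 4, since only the local patch is in balance.
T = [808 × 0.92 / 5.67×10⁻⁸]^(1/4) = (1.31×10¹⁰)^(1/4) = 338 K.

T_ss ≈ 338 K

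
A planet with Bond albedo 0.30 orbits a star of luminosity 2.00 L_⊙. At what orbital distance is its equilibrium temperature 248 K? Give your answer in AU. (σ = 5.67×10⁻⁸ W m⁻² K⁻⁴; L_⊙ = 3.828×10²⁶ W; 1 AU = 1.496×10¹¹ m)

L = 2.00 × 3.828×10²⁶ = 7.66×10²⁶ W.
From T_eq⁴ = L(1−A)/(16πσd²): d = √[L(1−A)/(16πσT_eq⁴)].
d = √[7.66×10²⁶ × 0.70 / (16π × 5.67×10⁻⁸ × (248)⁴)] = 2.23×10¹¹ m = 1.49 AU.

d ≈ 1.49 AU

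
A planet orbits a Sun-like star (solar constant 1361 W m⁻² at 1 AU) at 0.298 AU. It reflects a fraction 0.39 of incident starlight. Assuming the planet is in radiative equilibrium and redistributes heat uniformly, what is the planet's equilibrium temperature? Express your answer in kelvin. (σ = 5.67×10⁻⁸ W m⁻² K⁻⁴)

Flux at 0.298 AU: S = 1361/0.298² = 1.53×10⁴ W m⁻².
Energy balance: absorbed = emitted ⇒ πR²·S(1−A) = 4πR²·σT_eq⁴, so T_eq⁴ = S(1−A)/(4σ).
T_eq = [1.53×10⁴ × 0.61 / (4 × 5.67×10⁻⁸)]^(1/4) = (4.12×10¹⁰)^(1/4) = 451 K.

T_eq ≈ 451 K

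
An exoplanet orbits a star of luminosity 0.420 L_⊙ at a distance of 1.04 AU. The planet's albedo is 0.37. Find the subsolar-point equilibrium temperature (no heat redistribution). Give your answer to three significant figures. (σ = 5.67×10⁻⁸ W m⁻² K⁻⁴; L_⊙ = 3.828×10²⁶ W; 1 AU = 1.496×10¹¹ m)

d = 1.04 AU = 1.56×10¹¹ m.
L = 0.420 × 3.828×10²⁶ = 1.61×10²⁶ W.
Flux: S = L/(4πd²) = 1.61×10²⁶/(4π×(1.56×10¹¹)²) = 529 W m⁻².
At the subsolar point the surface absorbs S(1−A) and emits σT⁴ per unit area — no factor of 4, since only the local patch is in balance.
T = [529 × 0.63 / 5.67×10⁻⁸]^(1/4) = (5.87×10⁹)^(1/4) = 277 K.

T_ss ≈ 277 K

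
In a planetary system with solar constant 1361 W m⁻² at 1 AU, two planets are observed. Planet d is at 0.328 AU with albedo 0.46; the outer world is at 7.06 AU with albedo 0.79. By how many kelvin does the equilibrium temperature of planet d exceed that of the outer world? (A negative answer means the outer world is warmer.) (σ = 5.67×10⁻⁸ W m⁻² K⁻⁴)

T_eq = [S₀(1−A)/(4σd²)]^(1/4), so T ∝ (1−A)^(1/4) / √d.
T₁ = [1361×0.54/(4×5.67×10⁻⁸×0.328²)]^(1/4) = 416.60 K.
T₂ = [1361×0.21/(4×5.67×10⁻⁸×7.06²)]^(1/4) = 70.91 K.

ΔT ≈ 345.7 K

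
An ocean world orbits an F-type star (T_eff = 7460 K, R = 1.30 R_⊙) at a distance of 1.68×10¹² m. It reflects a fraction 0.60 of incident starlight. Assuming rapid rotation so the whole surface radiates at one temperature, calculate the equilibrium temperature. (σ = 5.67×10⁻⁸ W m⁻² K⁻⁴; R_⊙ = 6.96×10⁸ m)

R_⋆ = 1.30 × 6.96×10⁸ = 9.05×10⁸ m.
L = 4πR_⋆²σT_⋆⁴ = 4π(9.05×10⁸)² × 5.67×10⁻⁸ × (7460)⁴ = 1.81×10²⁷ W.
S = L/(4πd²) = 50.9 W m⁻².
Energy balance: absorbed = emitted ⇒ πR²·S(1−A) = 4πR²·σT_eq⁴, so T_eq⁴ = S(1−A)/(4σ).
T_eq = [50.9 × 0.40 / (4 × 5.67×10⁻⁸)]^(1/4) = (8.98×10⁷)^(1/4) = 97.4 K.

T_eq ≈ 97.4 K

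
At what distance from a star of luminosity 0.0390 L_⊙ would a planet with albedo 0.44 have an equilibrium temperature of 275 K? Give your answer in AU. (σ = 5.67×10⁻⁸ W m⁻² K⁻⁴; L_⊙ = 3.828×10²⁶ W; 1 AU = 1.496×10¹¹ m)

d ≈ 0.151 AU

L = 0.0390 × 3.828×10²⁶ = 1.49×10²⁵ W.
From T_eq⁴ = L(1−A)/(16πσd²): d = √[L(1−A)/(16πσT_eq⁴)].
d = √[1.49×10²⁵ × 0.56 / (16π × 5.67×10⁻⁸ × (275)⁴)] = 2.26×10¹⁰ m = 0.151 AU.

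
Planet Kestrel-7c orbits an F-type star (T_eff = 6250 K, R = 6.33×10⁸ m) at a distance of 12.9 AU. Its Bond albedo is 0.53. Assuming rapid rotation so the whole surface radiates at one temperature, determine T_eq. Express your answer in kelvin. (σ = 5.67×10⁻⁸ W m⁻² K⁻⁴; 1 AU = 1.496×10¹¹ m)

d = 12.9 AU = 1.93×10¹² m.
L = 4πR_⋆²σT_⋆⁴ = 4π(6.33×10⁸)² × 5.67×10⁻⁸ × (6250)⁴ = 4.36×10²⁶ W.
S = L/(4πd²) = 9.31 W m⁻².
Energy balance: absorbed = emitted ⇒ πR²·S(1−A) = 4πR²·σT_eq⁴, so T_eq⁴ = S(1−A)/(4σ).
T_eq = [9.31 × 0.47 / (4 × 5.67×10⁻⁸)]^(1/4) = (1.93×10⁷)^(1/4) = 66.3 K.

T_eq ≈ 66.3 K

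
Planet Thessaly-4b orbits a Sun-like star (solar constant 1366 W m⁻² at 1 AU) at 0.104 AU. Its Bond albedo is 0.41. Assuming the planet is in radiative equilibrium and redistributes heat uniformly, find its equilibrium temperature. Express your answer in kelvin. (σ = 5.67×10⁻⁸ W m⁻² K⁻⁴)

T_eq ≈ 757 K

Flux at 0.104 AU: S = 1366/0.104² = 1.26×10⁵ W m⁻².
Energy balance: absorbed = emitted ⇒ πR²·S(1−A) = 4πR²·σT_eq⁴, so T_eq⁴ = S(1−A)/(4σ).
T_eq = [1.26×10⁵ × 0.59 / (4 × 5.67×10⁻⁸)]^(1/4) = (3.29×10¹¹)^(1/4) = 757 K.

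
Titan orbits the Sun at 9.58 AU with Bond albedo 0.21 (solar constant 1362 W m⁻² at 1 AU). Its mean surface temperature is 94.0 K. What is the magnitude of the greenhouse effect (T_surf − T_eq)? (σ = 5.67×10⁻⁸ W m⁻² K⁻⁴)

S = 1362/9.58² = 14.84 W m⁻².
T_eq = [S(1−A)/(4σ)]^(1/4) = [14.84×0.79/(4×5.67×10⁻⁸)]^(1/4) = 84.8 K.
ΔT = T_surf − T_eq = 94 − 84.8.

ΔT ≈ 9.2 K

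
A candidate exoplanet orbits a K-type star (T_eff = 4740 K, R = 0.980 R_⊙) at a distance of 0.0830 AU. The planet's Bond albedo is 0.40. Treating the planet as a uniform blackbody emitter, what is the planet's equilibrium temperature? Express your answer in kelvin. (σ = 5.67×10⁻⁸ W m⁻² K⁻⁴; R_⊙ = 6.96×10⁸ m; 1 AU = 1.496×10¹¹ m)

T_eq ≈ 691 K

R_⋆ = 0.980 × 6.96×10⁸ = 6.82×10⁸ m.
d = 0.0830 AU = 1.24×10¹⁰ m.
L = 4πR_⋆²σT_⋆⁴ = 4π(6.82×10⁸)² × 5.67×10⁻⁸ × (4740)⁴ = 1.67×10²⁶ W.
S = L/(4πd²) = 8.64×10⁴ W m⁻².
Energy balance: absorbed = emitted ⇒ πR²·S(1−A) = 4πR²·σT_eq⁴, so T_eq⁴ = S(1−A)/(4σ).
T_eq = [8.64×10⁴ × 0.60 / (4 × 5.67×10⁻⁸)]^(1/4) = (2.28×10¹¹)^(1/4) = 691 K.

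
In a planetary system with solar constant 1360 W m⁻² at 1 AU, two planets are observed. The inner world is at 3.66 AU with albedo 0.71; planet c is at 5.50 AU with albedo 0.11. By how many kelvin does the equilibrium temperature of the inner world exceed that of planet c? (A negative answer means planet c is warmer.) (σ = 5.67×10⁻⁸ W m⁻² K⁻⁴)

T_eq = [S₀(1−A)/(4σd²)]^(1/4), so T ∝ (1−A)^(1/4) / √d.
T₁ = [1360×0.29/(4×5.67×10⁻⁸×3.66²)]^(1/4) = 106.74 K.
T₂ = [1360×0.89/(4×5.67×10⁻⁸×5.50²)]^(1/4) = 115.25 K.

ΔT ≈ -8.5 K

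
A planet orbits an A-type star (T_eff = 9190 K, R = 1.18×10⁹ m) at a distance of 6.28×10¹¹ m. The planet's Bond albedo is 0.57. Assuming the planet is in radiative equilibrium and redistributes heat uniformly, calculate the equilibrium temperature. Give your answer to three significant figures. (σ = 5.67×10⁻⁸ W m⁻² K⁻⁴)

T_eq ≈ 228 K

L = 4πR_⋆²σT_⋆⁴ = 4π(1.18×10⁹)² × 5.67×10⁻⁸ × (9190)⁴ = 7.08×10²⁷ W.
S = L/(4πd²) = 1430 W m⁻².
Energy balance: absorbed = emitted ⇒ πR²·S(1−A) = 4πR²·σT_eq⁴, so T_eq⁴ = S(1−A)/(4σ).
T_eq = [1430 × 0.43 / (4 × 5.67×10⁻⁸)]^(1/4) = (2.71×10⁹)^(1/4) = 228 K.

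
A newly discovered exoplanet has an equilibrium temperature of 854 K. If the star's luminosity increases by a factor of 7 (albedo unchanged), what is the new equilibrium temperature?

T_eq ∝ L^(1/4) · d^(−1/2).
T′ = 854 × 7^(1/4) = 1390 K.

T_eq ≈ 1390 K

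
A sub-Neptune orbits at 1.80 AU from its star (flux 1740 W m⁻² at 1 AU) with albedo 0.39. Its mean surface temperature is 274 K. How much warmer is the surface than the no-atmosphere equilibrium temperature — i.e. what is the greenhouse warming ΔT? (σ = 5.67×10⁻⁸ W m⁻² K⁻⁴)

ΔT ≈ 79.1 K

S = 1740/1.80² = 537.0 W m⁻².
T_eq = [S(1−A)/(4σ)]^(1/4) = [537.0×0.61/(4×5.67×10⁻⁸)]^(1/4) = 194.9 K.
ΔT = T_surf − T_eq = 274 − 194.9.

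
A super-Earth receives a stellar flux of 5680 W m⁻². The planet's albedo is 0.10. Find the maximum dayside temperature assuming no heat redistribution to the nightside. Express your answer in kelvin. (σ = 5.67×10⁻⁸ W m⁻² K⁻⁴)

With no redistribution each surface element balances locally: S(1−A) = σT⁴.
T = [5680 × 0.90 / 5.67×10⁻⁸]^(1/4) = (9.02×10¹⁰)^(1/4) = 548 K.

T_ss ≈ 548 K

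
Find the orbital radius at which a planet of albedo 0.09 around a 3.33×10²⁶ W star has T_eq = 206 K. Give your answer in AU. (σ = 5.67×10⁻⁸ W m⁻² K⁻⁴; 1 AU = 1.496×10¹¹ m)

d ≈ 1.62 AU

From T_eq⁴ = L(1−A)/(16πσd²): d = √[L(1−A)/(16πσT_eq⁴)].
d = √[3.33×10²⁶ × 0.91 / (16π × 5.67×10⁻⁸ × (206)⁴)] = 2.43×10¹¹ m = 1.62 AU.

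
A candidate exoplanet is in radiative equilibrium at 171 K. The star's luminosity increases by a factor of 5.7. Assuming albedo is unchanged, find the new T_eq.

T_eq ≈ 264 K

T_eq ∝ L^(1/4) · d^(−1/2).
T′ = 171 × 5.7^(1/4) = 264 K.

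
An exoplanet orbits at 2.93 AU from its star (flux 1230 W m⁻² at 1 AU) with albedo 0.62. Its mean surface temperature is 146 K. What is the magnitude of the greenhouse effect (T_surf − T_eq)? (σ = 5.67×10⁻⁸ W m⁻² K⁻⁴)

ΔT ≈ 21.5 K

S = 1230/2.93² = 143.3 W m⁻².
T_eq = [S(1−A)/(4σ)]^(1/4) = [143.3×0.38/(4×5.67×10⁻⁸)]^(1/4) = 124.5 K.
ΔT = T_surf − T_eq = 146 − 124.5.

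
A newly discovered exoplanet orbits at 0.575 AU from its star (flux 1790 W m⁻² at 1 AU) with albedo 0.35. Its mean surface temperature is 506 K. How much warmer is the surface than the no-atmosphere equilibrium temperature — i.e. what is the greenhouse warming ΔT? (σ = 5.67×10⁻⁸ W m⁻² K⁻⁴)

ΔT ≈ 153.1 K

S = 1790/0.575² = 5414 W m⁻².
T_eq = [S(1−A)/(4σ)]^(1/4) = [5414×0.65/(4×5.67×10⁻⁸)]^(1/4) = 352.9 K.
ΔT = T_surf − T_eq = 506 − 352.9.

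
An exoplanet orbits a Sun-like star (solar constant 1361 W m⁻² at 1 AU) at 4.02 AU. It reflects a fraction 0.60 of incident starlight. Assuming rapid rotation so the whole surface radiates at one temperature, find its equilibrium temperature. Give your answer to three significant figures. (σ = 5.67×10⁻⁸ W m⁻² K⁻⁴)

T_eq ≈ 110 K

Flux at 4.02 AU: S = 1361/4.02² = 84.2 W m⁻².
Energy balance: absorbed = emitted ⇒ πR²·S(1−A) = 4πR²·σT_eq⁴, so T_eq⁴ = S(1−A)/(4σ).
T_eq = [84.2 × 0.40 / (4 × 5.67×10⁻⁸)]^(1/4) = (1.49×10⁸)^(1/4) = 110 K.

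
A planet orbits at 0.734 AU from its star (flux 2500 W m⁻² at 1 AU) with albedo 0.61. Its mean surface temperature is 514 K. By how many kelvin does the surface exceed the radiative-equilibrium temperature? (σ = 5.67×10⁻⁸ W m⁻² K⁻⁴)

ΔT ≈ 215.1 K

S = 2500/0.734² = 4640 W m⁻².
T_eq = [S(1−A)/(4σ)]^(1/4) = [4640×0.39/(4×5.67×10⁻⁸)]^(1/4) = 298.9 K.
ΔT = T_surf − T_eq = 514 − 298.9.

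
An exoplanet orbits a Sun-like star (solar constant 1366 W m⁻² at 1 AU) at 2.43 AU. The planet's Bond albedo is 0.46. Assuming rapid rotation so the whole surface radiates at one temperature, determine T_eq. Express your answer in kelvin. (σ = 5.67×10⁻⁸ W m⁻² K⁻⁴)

Flux at 2.43 AU: S = 1366/2.43² = 231 W m⁻².
Energy balance: absorbed = emitted ⇒ πR²·S(1−A) = 4πR²·σT_eq⁴, so T_eq⁴ = S(1−A)/(4σ).
T_eq = [231 × 0.54 / (4 × 5.67×10⁻⁸)]^(1/4) = (5.51×10⁸)^(1/4) = 153 K.

T_eq ≈ 153 K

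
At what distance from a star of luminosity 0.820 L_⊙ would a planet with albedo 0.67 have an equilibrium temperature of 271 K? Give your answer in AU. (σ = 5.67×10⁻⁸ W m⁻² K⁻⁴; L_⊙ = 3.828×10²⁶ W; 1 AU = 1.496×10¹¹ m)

d ≈ 0.549 AU

L = 0.820 × 3.828×10²⁶ = 3.14×10²⁶ W.
From T_eq⁴ = L(1−A)/(16πσd²): d = √[L(1−A)/(16πσT_eq⁴)].
d = √[3.14×10²⁶ × 0.33 / (16π × 5.67×10⁻⁸ × (271)⁴)] = 8.21×10¹⁰ m = 0.549 AU.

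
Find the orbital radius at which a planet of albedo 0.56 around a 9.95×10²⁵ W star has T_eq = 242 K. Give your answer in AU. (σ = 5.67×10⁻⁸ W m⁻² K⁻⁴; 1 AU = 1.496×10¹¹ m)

From T_eq⁴ = L(1−A)/(16πσd²): d = √[L(1−A)/(16πσT_eq⁴)].
d = √[9.95×10²⁵ × 0.44 / (16π × 5.67×10⁻⁸ × (242)⁴)] = 6.69×10¹⁰ m = 0.447 AU.

d ≈ 0.447 AU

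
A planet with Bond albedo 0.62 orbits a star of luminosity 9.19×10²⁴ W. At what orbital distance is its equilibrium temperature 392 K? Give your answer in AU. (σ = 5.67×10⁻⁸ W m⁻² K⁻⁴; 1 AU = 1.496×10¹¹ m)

From T_eq⁴ = L(1−A)/(16πσd²): d = √[L(1−A)/(16πσT_eq⁴)].
d = √[9.19×10²⁴ × 0.38 / (16π × 5.67×10⁻⁸ × (392)⁴)] = 7.20×10⁹ m = 0.0482 AU.

d ≈ 0.0482 AU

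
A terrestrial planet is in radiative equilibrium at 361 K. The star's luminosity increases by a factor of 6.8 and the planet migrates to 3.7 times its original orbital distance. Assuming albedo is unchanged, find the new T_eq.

T_eq ≈ 303 K

T_eq ∝ L^(1/4) · d^(−1/2).
T′ = 361 × 6.8^(1/4) / 3.7^(1/2) = 303 K.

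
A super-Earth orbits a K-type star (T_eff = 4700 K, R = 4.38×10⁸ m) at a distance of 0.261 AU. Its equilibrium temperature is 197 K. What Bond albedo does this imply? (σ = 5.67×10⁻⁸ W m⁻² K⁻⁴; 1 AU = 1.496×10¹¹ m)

d = 0.261 AU = 3.90×10¹⁰ m.
L = 4πR_⋆²σT_⋆⁴ = 4π(4.38×10⁸)² × 5.67×10⁻⁸ × (4700)⁴ = 6.67×10²⁵ W.
S = L/(4πd²) = 3480 W m⁻².
From T_eq⁴ = S(1−A)/(4σ): 1−A = 4σT_eq⁴/S.
1−A = 4 × 5.67×10⁻⁸ × (197)⁴ / 3480 = 0.098.

A ≈ 0.90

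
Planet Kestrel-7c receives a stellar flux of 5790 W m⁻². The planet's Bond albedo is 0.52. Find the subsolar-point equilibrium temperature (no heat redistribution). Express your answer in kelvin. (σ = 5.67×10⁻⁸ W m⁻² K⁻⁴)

T_ss ≈ 471 K

At the subsolar point the surface absorbs S(1−A) and emits σT⁴ per unit area — no factor of 4, since only the local patch is in balance.
T = [5790 × 0.48 / 5.67×10⁻⁸]^(1/4) = (4.90×10¹⁰)^(1/4) = 471 K.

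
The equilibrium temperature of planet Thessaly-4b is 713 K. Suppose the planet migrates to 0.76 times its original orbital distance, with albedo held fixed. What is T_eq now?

T_eq ∝ L^(1/4) · d^(−1/2).
T′ = 713 / 0.76^(1/2) = 818 K.

T_eq ≈ 818 K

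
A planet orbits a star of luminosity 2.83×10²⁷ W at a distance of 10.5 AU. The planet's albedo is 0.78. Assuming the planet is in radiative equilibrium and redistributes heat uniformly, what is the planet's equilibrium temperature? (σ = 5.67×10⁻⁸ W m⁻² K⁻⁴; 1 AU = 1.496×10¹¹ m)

T_eq ≈ 97.0 K

d = 10.5 AU = 1.57×10¹² m.
Flux: S = L/(4πd²) = 2.83×10²⁷/(4π×(1.57×10¹²)²) = 91.3 W m⁻².
Energy balance: absorbed = emitted ⇒ πR²·S(1−A) = 4πR²·σT_eq⁴, so T_eq⁴ = S(1−A)/(4σ).
T_eq = [91.3 × 0.22 / (4 × 5.67×10⁻⁸)]^(1/4) = (8.85×10⁷)^(1/4) = 97.0 K.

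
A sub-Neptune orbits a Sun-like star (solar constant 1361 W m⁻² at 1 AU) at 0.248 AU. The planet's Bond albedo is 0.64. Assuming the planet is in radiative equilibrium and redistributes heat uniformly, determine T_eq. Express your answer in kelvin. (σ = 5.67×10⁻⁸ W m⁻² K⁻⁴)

Flux at 0.248 AU: S = 1361/0.248² = 2.21×10⁴ W m⁻².
Energy balance: absorbed = emitted ⇒ πR²·S(1−A) = 4πR²·σT_eq⁴, so T_eq⁴ = S(1−A)/(4σ).
T_eq = [2.21×10⁴ × 0.36 / (4 × 5.67×10⁻⁸)]^(1/4) = (3.51×10¹⁰)^(1/4) = 433 K.

T_eq ≈ 433 K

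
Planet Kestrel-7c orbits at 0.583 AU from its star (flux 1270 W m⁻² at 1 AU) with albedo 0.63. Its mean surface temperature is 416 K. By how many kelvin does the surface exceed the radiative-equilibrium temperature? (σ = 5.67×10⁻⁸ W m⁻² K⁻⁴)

S = 1270/0.583² = 3737 W m⁻².
T_eq = [S(1−A)/(4σ)]^(1/4) = [3737×0.37/(4×5.67×10⁻⁸)]^(1/4) = 279.4 K.
ΔT = T_surf − T_eq = 416 − 279.4.

ΔT ≈ 136.6 K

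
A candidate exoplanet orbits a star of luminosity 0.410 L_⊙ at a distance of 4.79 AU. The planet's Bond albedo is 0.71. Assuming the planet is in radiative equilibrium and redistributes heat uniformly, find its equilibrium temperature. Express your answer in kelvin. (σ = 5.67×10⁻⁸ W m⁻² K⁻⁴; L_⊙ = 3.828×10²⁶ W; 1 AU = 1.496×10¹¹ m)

T_eq ≈ 74.7 K

d = 4.79 AU = 7.17×10¹¹ m.
L = 0.410 × 3.828×10²⁶ = 1.57×10²⁶ W.
Flux: S = L/(4πd²) = 1.57×10²⁶/(4π×(7.17×10¹¹)²) = 24.3 W m⁻².
Energy balance: absorbed = emitted ⇒ πR²·S(1−A) = 4πR²·σT_eq⁴, so T_eq⁴ = S(1−A)/(4σ).
T_eq = [24.3 × 0.29 / (4 × 5.67×10⁻⁸)]^(1/4) = (3.11×10⁷)^(1/4) = 74.7 K.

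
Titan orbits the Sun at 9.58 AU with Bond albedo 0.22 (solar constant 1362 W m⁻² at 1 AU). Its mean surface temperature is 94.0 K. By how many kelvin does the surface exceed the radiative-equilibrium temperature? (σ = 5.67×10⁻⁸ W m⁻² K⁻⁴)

S = 1362/9.58² = 14.84 W m⁻².
T_eq = [S(1−A)/(4σ)]^(1/4) = [14.84×0.78/(4×5.67×10⁻⁸)]^(1/4) = 84.5 K.
ΔT = T_surf − T_eq = 94 − 84.5.

ΔT ≈ 9.5 K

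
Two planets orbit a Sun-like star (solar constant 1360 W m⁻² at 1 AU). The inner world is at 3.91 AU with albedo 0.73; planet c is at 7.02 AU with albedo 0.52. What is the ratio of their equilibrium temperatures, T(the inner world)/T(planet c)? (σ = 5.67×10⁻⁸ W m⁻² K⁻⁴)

T_eq = [S₀(1−A)/(4σd²)]^(1/4), so T ∝ (1−A)^(1/4) / √d.
T₁ = [1360×0.27/(4×5.67×10⁻⁸×3.91²)]^(1/4) = 101.44 K.
T₂ = [1360×0.48/(4×5.67×10⁻⁸×7.02²)]^(1/4) = 87.42 K.

T₁/T₂ ≈ 1.160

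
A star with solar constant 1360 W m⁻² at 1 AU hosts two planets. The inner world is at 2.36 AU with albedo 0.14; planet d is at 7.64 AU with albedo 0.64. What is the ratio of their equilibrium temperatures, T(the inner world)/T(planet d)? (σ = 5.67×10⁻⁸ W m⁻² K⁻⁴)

T_eq = [S₀(1−A)/(4σd²)]^(1/4), so T ∝ (1−A)^(1/4) / √d.
T₁ = [1360×0.86/(4×5.67×10⁻⁸×2.36²)]^(1/4) = 174.44 K.
T₂ = [1360×0.36/(4×5.67×10⁻⁸×7.64²)]^(1/4) = 77.98 K.

T₁/T₂ ≈ 2.237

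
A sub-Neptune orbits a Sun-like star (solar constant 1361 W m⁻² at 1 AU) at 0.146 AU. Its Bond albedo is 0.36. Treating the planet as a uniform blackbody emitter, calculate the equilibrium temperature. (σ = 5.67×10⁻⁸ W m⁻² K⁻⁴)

Flux at 0.146 AU: S = 1361/0.146² = 6.38×10⁴ W m⁻².
Energy balance: absorbed = emitted ⇒ πR²·S(1−A) = 4πR²·σT_eq⁴, so T_eq⁴ = S(1−A)/(4σ).
T_eq = [6.38×10⁴ × 0.64 / (4 × 5.67×10⁻⁸)]^(1/4) = (1.80×10¹¹)^(1/4) = 652 K.

T_eq ≈ 652 K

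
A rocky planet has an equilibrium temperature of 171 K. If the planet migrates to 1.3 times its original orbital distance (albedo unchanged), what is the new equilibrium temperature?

T_eq ∝ L^(1/4) · d^(−1/2).
T′ = 171 / 1.3^(1/2) = 150 K.

T_eq ≈ 150 K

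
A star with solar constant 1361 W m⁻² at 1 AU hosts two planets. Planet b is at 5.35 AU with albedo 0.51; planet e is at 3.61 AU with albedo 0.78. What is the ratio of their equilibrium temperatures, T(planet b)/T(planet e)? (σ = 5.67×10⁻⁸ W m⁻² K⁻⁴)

T_eq = [S₀(1−A)/(4σd²)]^(1/4), so T ∝ (1−A)^(1/4) / √d.
T₁ = [1361×0.49/(4×5.67×10⁻⁸×5.35²)]^(1/4) = 100.68 K.
T₂ = [1361×0.22/(4×5.67×10⁻⁸×3.61²)]^(1/4) = 100.32 K.

T₁/T₂ ≈ 1.004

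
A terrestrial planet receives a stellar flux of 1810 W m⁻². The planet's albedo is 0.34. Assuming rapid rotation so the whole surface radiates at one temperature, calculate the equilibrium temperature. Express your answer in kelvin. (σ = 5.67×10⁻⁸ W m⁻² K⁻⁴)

Energy balance: absorbed = emitted ⇒ πR²·S(1−A) = 4πR²·σT_eq⁴, so T_eq⁴ = S(1−A)/(4σ).
T_eq = [1810 × 0.66 / (4 × 5.67×10⁻⁸)]^(1/4) = (5.27×10⁹)^(1/4) = 269 K.

T_eq ≈ 269 K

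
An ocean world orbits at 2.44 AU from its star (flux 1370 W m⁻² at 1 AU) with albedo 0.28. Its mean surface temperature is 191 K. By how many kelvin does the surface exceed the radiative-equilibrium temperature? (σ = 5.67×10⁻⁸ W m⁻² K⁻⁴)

S = 1370/2.44² = 230.1 W m⁻².
T_eq = [S(1−A)/(4σ)]^(1/4) = [230.1×0.72/(4×5.67×10⁻⁸)]^(1/4) = 164.4 K.
ΔT = T_surf − T_eq = 191 − 164.4.

ΔT ≈ 26.6 K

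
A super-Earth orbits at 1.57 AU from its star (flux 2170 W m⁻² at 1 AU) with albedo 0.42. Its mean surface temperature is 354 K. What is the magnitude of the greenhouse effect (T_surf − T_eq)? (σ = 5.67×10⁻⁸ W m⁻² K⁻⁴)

ΔT ≈ 136.2 K

S = 2170/1.57² = 880.4 W m⁻².
T_eq = [S(1−A)/(4σ)]^(1/4) = [880.4×0.58/(4×5.67×10⁻⁸)]^(1/4) = 217.8 K.
ΔT = T_surf − T_eq = 354 − 217.8.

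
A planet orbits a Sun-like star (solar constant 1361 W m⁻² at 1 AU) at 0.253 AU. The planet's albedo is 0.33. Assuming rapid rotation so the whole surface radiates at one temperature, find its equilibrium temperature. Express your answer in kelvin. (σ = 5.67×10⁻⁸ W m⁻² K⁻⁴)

T_eq ≈ 501 K

Flux at 0.253 AU: S = 1361/0.253² = 2.13×10⁴ W m⁻².
Energy balance: absorbed = emitted ⇒ πR²·S(1−A) = 4πR²·σT_eq⁴, so T_eq⁴ = S(1−A)/(4σ).
T_eq = [2.13×10⁴ × 0.67 / (4 × 5.67×10⁻⁸)]^(1/4) = (6.28×10¹⁰)^(1/4) = 501 K.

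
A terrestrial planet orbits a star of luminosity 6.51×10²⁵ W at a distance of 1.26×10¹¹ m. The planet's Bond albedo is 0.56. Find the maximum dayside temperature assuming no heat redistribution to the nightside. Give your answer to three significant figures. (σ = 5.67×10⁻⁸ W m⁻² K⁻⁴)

Flux: S = L/(4πd²) = 6.51×10²⁵/(4π×(1.26×10¹¹)²) = 326 W m⁻².
With no redistribution each surface element balances locally: S(1−A) = σT⁴.
T = [326 × 0.44 / 5.67×10⁻⁸]^(1/4) = (2.53×10⁹)^(1/4) = 224 K.

T_ss ≈ 224 K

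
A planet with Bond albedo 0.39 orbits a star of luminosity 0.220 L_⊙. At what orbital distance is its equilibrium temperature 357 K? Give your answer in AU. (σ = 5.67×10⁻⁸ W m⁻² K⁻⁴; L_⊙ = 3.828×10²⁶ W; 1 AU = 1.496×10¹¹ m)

L = 0.220 × 3.828×10²⁶ = 8.42×10²⁵ W.
From T_eq⁴ = L(1−A)/(16πσd²): d = √[L(1−A)/(16πσT_eq⁴)].
d = √[8.42×10²⁵ × 0.61 / (16π × 5.67×10⁻⁸ × (357)⁴)] = 3.33×10¹⁰ m = 0.223 AU.

d ≈ 0.223 AU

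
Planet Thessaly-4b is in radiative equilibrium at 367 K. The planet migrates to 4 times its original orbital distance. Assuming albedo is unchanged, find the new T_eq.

T_eq ∝ L^(1/4) · d^(−1/2).
T′ = 367 / 4^(1/2) = 184 K.

T_eq ≈ 184 K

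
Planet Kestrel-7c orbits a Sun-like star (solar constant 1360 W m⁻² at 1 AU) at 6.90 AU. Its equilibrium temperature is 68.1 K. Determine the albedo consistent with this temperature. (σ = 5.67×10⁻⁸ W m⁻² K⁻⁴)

A ≈ 0.83

Flux at 6.90 AU: S = 1360/6.90² = 28.6 W m⁻².
From T_eq⁴ = S(1−A)/(4σ): 1−A = 4σT_eq⁴/S.
1−A = 4 × 5.67×10⁻⁸ × (68.1)⁴ / 28.6 = 0.171.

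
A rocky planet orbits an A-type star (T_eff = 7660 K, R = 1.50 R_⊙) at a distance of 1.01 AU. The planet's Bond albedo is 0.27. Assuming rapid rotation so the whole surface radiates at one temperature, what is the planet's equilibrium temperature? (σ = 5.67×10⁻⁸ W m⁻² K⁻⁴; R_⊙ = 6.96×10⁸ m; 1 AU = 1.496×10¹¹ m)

T_eq ≈ 416 K

R_⋆ = 1.50 × 6.96×10⁸ = 1.04×10⁹ m.
d = 1.01 AU = 1.51×10¹¹ m.
L = 4πR_⋆²σT_⋆⁴ = 4π(1.04×10⁹)² × 5.67×10⁻⁸ × (7660)⁴ = 2.67×10²⁷ W.
S = L/(4πd²) = 9320 W m⁻².
Energy balance: absorbed = emitted ⇒ πR²·S(1−A) = 4πR²·σT_eq⁴, so T_eq⁴ = S(1−A)/(4σ).
T_eq = [9320 × 0.73 / (4 × 5.67×10⁻⁸)]^(1/4) = (3.00×10¹⁰)^(1/4) = 416 K.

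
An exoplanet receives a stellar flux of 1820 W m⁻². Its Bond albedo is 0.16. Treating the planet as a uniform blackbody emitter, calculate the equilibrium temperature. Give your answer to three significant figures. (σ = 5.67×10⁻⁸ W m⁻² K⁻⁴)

T_eq ≈ 287 K

Energy balance: absorbed = emitted ⇒ πR²·S(1−A) = 4πR²·σT_eq⁴, so T_eq⁴ = S(1−A)/(4σ).
T_eq = [1820 × 0.84 / (4 × 5.67×10⁻⁸)]^(1/4) = (6.74×10⁹)^(1/4) = 287 K.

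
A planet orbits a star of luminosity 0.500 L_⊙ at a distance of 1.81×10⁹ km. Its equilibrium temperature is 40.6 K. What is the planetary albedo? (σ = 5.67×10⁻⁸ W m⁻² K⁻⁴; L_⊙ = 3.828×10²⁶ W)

A ≈ 0.87

d = 1.81×10⁹ km = 1.81×10¹² m.
L = 0.500 × 3.828×10²⁶ = 1.91×10²⁶ W.
Flux: S = L/(4πd²) = 1.91×10²⁶/(4π×(1.81×10¹²)²) = 4.65 W m⁻².
From T_eq⁴ = S(1−A)/(4σ): 1−A = 4σT_eq⁴/S.
1−A = 4 × 5.67×10⁻⁸ × (40.6)⁴ / 4.65 = 0.133.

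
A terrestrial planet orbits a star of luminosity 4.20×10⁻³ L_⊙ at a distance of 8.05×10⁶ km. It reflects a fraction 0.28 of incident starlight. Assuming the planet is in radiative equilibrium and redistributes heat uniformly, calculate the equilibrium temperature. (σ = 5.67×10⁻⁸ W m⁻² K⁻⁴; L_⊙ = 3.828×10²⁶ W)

d = 8.05×10⁶ km = 8.05×10⁹ m.
L = 4.20×10⁻³ × 3.828×10²⁶ = 1.61×10²⁴ W.
Flux: S = L/(4πd²) = 1.61×10²⁴/(4π×(8.05×10⁹)²) = 1970 W m⁻².
Energy balance: absorbed = emitted ⇒ πR²·S(1−A) = 4πR²·σT_eq⁴, so T_eq⁴ = S(1−A)/(4σ).
T_eq = [1970 × 0.72 / (4 × 5.67×10⁻⁸)]^(1/4) = (6.27×10⁹)^(1/4) = 281 K.

T_eq ≈ 281 K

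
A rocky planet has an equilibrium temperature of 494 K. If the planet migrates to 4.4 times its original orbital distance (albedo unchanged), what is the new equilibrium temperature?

T_eq ∝ L^(1/4) · d^(−1/2).
T′ = 494 / 4.4^(1/2) = 236 K.

T_eq ≈ 236 K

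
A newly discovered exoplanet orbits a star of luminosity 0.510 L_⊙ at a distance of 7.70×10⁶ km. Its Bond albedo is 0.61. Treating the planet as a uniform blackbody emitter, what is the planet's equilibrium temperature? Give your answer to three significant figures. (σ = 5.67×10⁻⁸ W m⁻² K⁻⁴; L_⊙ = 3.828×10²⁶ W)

d = 7.70×10⁶ km = 7.70×10⁹ m.
L = 0.510 × 3.828×10²⁶ = 1.95×10²⁶ W.
Flux: S = L/(4πd²) = 1.95×10²⁶/(4π×(7.70×10⁹)²) = 2.62×10⁵ W m⁻².
Energy balance: absorbed = emitted ⇒ πR²·S(1−A) = 4πR²·σT_eq⁴, so T_eq⁴ = S(1−A)/(4σ).
T_eq = [2.62×10⁵ × 0.39 / (4 × 5.67×10⁻⁸)]^(1/4) = (4.51×10¹¹)^(1/4) = 819 K.

T_eq ≈ 819 K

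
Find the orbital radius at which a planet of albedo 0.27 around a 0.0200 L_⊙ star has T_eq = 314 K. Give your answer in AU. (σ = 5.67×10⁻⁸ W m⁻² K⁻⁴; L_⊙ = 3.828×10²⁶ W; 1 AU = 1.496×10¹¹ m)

d ≈ 0.0949 AU

L = 0.0200 × 3.828×10²⁶ = 7.66×10²⁴ W.
From T_eq⁴ = L(1−A)/(16πσd²): d = √[L(1−A)/(16πσT_eq⁴)].
d = √[7.66×10²⁴ × 0.73 / (16π × 5.67×10⁻⁸ × (314)⁴)] = 1.42×10¹⁰ m = 0.0949 AU.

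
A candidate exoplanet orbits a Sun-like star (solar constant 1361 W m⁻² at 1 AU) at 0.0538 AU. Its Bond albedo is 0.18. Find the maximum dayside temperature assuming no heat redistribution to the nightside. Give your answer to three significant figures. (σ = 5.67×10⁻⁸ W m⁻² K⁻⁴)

Flux at 0.0538 AU: S = 1361/0.0538² = 4.70×10⁵ W m⁻².
With no redistribution each surface element balances locally: S(1−A) = σT⁴.
T = [4.70×10⁵ × 0.82 / 5.67×10⁻⁸]^(1/4) = (6.80×10¹²)^(1/4) = 1610 K.

T_ss ≈ 1610 K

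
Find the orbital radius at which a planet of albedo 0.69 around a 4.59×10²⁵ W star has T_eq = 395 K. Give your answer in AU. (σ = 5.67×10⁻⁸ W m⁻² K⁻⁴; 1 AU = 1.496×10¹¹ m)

d ≈ 0.0957 AU

From T_eq⁴ = L(1−A)/(16πσd²): d = √[L(1−A)/(16πσT_eq⁴)].
d = √[4.59×10²⁵ × 0.31 / (16π × 5.67×10⁻⁸ × (395)⁴)] = 1.43×10¹⁰ m = 0.0957 AU.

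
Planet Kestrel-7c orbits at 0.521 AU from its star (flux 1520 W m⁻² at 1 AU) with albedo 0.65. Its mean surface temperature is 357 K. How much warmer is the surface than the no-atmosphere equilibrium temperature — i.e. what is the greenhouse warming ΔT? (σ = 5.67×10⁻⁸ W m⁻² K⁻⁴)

ΔT ≈ 52.1 K

S = 1520/0.521² = 5600 W m⁻².
T_eq = [S(1−A)/(4σ)]^(1/4) = [5600×0.35/(4×5.67×10⁻⁸)]^(1/4) = 304.9 K.
ΔT = T_surf − T_eq = 357 − 304.9.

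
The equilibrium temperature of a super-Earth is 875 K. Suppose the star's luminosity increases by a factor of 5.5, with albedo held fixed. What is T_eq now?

T_eq ∝ L^(1/4) · d^(−1/2).
T′ = 875 × 5.5^(1/4) = 1340 K.

T_eq ≈ 1340 K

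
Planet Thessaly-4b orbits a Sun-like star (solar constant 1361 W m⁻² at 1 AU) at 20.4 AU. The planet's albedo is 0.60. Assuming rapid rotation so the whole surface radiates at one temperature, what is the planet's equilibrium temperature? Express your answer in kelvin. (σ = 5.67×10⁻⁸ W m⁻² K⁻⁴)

T_eq ≈ 49.0 K

Flux at 20.4 AU: S = 1361/20.4² = 3.27 W m⁻².
Energy balance: absorbed = emitted ⇒ πR²·S(1−A) = 4πR²·σT_eq⁴, so T_eq⁴ = S(1−A)/(4σ).
T_eq = [3.27 × 0.40 / (4 × 5.67×10⁻⁸)]^(1/4) = (5.77×10⁶)^(1/4) = 49.0 K.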